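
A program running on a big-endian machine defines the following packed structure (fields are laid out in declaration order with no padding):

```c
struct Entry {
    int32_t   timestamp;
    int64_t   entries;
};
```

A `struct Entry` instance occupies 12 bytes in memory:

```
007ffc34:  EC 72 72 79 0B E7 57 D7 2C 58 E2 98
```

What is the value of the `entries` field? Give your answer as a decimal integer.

`entries` follows `timestamp` (4 bytes), so it starts at byte offset 4 and occupies 8 bytes.
Bytes at offsets 4..11: 0B E7 57 D7 2C 58 E2 98.
Big-endian: lowest address holds the most-significant byte.
The bytes are already most-significant first: 0x0BE757D72C58E298.
0x0BE757D72C58E298 = 857750835710976664.

857750835710976664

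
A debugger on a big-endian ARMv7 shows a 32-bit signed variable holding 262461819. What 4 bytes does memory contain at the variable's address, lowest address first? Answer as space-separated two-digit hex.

262461819 in hexadecimal, padded to 32 bits, is 0x0FA4D97B.
Split into bytes (most-significant first): 0F A4 D9 7B.
Big-endian: lowest address holds the most-significant byte.
So the memory order matches the most-significant-first order: 0F A4 D9 7B.

0F A4 D9 7B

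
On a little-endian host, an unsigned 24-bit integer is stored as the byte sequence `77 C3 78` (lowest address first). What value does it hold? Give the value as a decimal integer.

Little-endian: lowest address holds the least-significant byte.
Reassemble most-significant byte first: 78 C3 77 → 0x78C377.
0x78C377 = 7914359.

7914359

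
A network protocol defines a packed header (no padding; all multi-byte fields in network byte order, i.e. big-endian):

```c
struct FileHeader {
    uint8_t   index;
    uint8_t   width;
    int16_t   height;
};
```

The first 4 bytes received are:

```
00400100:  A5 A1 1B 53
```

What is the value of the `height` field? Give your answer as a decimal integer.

`height` follows `index` (1 B), `width` (1 B), so it starts at offset 1 + 1 = 2 and occupies 2 bytes.
Bytes at offsets 2..3: 1B 53.
In big-endian order the high byte comes first in memory.
The bytes are already most-significant first: 0x1B53.
0x1B53 = 6995.

6995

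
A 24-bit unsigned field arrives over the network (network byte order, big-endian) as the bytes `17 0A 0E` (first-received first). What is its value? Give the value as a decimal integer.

In big-endian order the high byte comes first in memory.
The bytes are already most-significant first: 0x170A0E.
0x170A0E = 1509902.

1509902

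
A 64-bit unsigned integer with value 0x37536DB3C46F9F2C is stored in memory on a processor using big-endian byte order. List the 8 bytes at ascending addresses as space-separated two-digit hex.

Split into bytes (most-significant first): 37 53 6D B3 C4 6F 9F 2C.
In big-endian order the high byte comes first in memory.
So the memory order matches the most-significant-first order: 37 53 6D B3 C4 6F 9F 2C.

37 53 6D B3 C4 6F 9F 2C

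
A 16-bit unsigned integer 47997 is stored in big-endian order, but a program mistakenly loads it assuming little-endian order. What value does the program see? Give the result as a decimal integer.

32187

47997 in 16-bit hexadecimal is 0xBB7D.
Stored big-endian, the bytes at ascending addresses are BB 7D.
Read back as little-endian, the first byte is least significant, giving 0x7DBB.
0x7DBB = 32187.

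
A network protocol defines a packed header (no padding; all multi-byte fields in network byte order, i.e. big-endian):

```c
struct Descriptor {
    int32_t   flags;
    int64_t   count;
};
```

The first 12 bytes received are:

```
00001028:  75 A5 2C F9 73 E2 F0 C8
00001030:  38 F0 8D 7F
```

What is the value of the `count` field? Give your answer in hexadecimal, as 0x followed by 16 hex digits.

0x73E2F0C838F08D7F

`count` follows `flags` (4 bytes), so it starts at byte offset 4 and occupies 8 bytes.
Bytes at offsets 4..11: 73 E2 F0 C8 38 F0 8D 7F.
Big-endian stores the most-significant byte at the lowest address.
The bytes are already most-significant first: 0x73E2F0C838F08D7F.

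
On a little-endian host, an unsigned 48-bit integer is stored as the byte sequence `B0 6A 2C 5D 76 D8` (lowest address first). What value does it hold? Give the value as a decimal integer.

238002880932528

Little-endian stores the least-significant byte at the lowest address.
Reassemble most-significant byte first: D8 76 5D 2C 6A B0 → 0xD8765D2C6AB0.
0xD8765D2C6AB0 = 238002880932528.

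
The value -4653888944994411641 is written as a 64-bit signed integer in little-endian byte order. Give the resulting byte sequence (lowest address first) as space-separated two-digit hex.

Two's complement of -4653888944994411641 in 64 bits: 4653888944994411641 = 0x4095EF568E826479; invert → 0xBF6A10A9717D9B86; add 1 → 0xBF6A10A9717D9B87.
Split into bytes (most-significant first): BF 6A 10 A9 71 7D 9B 87.
Little-endian: lowest address holds the least-significant byte.
So at ascending addresses the bytes are 87 9B 7D 71 A9 10 6A BF.

87 9B 7D 71 A9 10 6A BF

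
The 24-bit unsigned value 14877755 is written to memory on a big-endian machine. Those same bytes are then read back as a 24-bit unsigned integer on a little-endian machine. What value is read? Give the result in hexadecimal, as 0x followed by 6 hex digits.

14877755 in 24-bit hexadecimal is 0xE3043B.
Stored big-endian, the bytes at ascending addresses are E3 04 3B.
Read back as little-endian, the first byte is least significant, giving 0x3B04E3.

0x3B04E3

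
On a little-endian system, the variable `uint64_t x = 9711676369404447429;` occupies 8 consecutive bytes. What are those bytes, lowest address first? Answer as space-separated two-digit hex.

9711676369404447429 in hexadecimal, padded to 64 bits, is 0x86C6CE340BE84AC5.
Split into bytes (most-significant first): 86 C6 CE 34 0B E8 4A C5.
Little-endian stores the least-significant byte at the lowest address.
So at ascending addresses the bytes are C5 4A E8 0B 34 CE C6 86.

C5 4A E8 0B 34 CE C6 86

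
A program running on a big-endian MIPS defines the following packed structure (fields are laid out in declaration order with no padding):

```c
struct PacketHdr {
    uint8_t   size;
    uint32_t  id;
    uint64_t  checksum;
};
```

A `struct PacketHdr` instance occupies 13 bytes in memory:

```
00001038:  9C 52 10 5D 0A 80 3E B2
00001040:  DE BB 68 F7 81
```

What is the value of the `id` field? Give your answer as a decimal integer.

1376804106

`id` follows `size` (1 byte), so it starts at byte offset 1 and occupies 4 bytes.
Bytes at offsets 1..4: 52 10 5D 0A.
In big-endian order the high byte comes first in memory.
The bytes are already most-significant first: 0x52105D0A.
0x52105D0A = 1376804106.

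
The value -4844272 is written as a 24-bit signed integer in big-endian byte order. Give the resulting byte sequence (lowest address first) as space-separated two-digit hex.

Two's complement of -4844272 in 24 bits: 4844272 = 0x49EAF0; invert → 0xB6150F; add 1 → 0xB61510.
Split into bytes (most-significant first): B6 15 10.
Big-endian stores the most-significant byte at the lowest address.
So the memory order matches the most-significant-first order: B6 15 10.

B6 15 10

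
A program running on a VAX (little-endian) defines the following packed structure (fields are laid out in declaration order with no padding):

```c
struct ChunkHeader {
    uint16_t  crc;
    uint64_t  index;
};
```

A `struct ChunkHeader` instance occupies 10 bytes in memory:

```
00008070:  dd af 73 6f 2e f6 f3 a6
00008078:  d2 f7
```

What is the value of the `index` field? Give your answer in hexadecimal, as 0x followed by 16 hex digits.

`index` follows `crc` (2 bytes), so it starts at byte offset 2 and occupies 8 bytes.
Bytes at offsets 2..9: 73 6F 2E F6 F3 A6 D2 F7.
Little-endian: lowest address holds the least-significant byte.
Reassemble most-significant byte first: F7 D2 A6 F3 F6 2E 6F 73 → 0xF7D2A6F3F62E6F73.

0xF7D2A6F3F62E6F73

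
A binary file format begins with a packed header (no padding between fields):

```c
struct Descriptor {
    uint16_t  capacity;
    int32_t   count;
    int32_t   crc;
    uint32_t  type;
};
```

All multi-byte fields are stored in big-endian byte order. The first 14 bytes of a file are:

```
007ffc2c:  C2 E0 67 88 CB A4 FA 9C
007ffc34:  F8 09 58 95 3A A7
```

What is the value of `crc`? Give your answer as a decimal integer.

-90376183

`crc` follows `capacity` (2 B), `count` (4 B), so it starts at offset 2 + 4 = 6 and occupies 4 bytes.
Bytes at offsets 6..9: FA 9C F8 09.
Big-endian stores the most-significant byte at the lowest address.
The bytes are already most-significant first: 0xFA9CF809.
Top bit is set, so as a signed 32-bit value this is 0xFA9CF809 − 2^32 = -90376183.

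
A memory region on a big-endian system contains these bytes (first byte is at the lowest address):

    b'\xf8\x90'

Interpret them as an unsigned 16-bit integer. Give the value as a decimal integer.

Big-endian: lowest address holds the most-significant byte.
The bytes are already most-significant first: 0xF890.
0xF890 = 63632.

63632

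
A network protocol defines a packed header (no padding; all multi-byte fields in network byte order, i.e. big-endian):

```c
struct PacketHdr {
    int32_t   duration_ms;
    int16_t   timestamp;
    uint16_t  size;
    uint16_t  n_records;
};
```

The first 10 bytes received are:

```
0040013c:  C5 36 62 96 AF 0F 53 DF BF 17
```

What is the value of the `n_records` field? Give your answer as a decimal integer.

`n_records` follows `duration_ms` (4 B), `timestamp` (2 B), `size` (2 B), so it starts at offset 4 + 2 + 2 = 8 and occupies 2 bytes.
Bytes at offsets 8..9: BF 17.
Big-endian: lowest address holds the most-significant byte.
The bytes are already most-significant first: 0xBF17.
0xBF17 = 48919.

48919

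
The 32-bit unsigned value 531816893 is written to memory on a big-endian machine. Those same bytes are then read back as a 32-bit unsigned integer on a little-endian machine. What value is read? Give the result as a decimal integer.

3185685023

531816893 in 32-bit hexadecimal is 0x1FB2E1BD.
Stored big-endian, the bytes at ascending addresses are 1F B2 E1 BD.
Read back as little-endian, the first byte is least significant, giving 0xBDE1B21F.
0xBDE1B21F = 3185685023.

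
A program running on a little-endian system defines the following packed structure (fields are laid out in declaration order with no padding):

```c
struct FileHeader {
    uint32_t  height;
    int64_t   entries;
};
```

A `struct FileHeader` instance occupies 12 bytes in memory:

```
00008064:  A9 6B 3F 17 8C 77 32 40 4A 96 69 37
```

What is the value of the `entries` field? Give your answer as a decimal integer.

`entries` follows `height` (4 bytes), so it starts at byte offset 4 and occupies 8 bytes.
Bytes at offsets 4..11: 8C 77 32 40 4A 96 69 37.
Little-endian: lowest address holds the least-significant byte.
Reassemble most-significant byte first: 37 69 96 4A 40 32 77 8C → 0x3769964A4032778C.
0x3769964A4032778C = 3992887790289450892.

3992887790289450892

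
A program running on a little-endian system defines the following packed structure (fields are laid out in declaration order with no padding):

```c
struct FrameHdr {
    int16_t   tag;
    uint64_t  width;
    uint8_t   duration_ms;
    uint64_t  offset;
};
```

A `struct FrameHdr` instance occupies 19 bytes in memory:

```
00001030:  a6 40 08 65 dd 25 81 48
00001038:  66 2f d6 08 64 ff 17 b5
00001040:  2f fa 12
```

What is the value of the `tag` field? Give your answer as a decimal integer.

16550

`tag` is the first field, at byte offset 0, occupying 2 bytes.
Bytes at offsets 0..1: A6 40.
Little-endian stores the least-significant byte at the lowest address.
Reassemble most-significant byte first: 40 A6 → 0x40A6.
0x40A6 = 16550.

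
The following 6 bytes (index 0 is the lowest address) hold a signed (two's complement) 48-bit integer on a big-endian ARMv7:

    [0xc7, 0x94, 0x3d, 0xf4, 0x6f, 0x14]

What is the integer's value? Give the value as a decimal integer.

Big-endian: lowest address holds the most-significant byte.
The bytes are already most-significant first: 0xC7943DF46F14.
Top bit is set, so as a signed 48-bit value this is 0xC7943DF46F14 − 2^48 = -62035468194028.

-62035468194028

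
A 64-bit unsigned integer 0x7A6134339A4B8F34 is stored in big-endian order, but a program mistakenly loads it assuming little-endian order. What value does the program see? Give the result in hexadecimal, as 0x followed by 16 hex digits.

0x348F4B9A3334617A

Stored big-endian, the bytes at ascending addresses are 7A 61 34 33 9A 4B 8F 34.
Read back as little-endian, the first byte is least significant, giving 0x348F4B9A3334617A.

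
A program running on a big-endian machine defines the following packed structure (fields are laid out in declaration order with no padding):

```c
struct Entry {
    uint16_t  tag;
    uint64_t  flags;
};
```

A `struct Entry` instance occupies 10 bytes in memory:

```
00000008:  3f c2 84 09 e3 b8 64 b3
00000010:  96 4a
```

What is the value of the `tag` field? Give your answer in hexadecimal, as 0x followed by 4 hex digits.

`tag` is the first field, at byte offset 0, occupying 2 bytes.
Bytes at offsets 0..1: 3F C2.
Big-endian: lowest address holds the most-significant byte.
The bytes are already most-significant first: 0x3FC2.

0x3FC2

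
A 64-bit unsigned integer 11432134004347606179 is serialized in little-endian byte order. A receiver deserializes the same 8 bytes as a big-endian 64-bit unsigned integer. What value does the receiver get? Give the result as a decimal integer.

11432134004347606179 in 64-bit hexadecimal is 0x9EA7194E91CD94A3.
Stored little-endian, the bytes at ascending addresses are A3 94 CD 91 4E 19 A7 9E.
Read back as big-endian, the last byte is least significant, giving 0xA394CD914E19A79E.
0xA394CD914E19A79E = 11787272148699686814.

11787272148699686814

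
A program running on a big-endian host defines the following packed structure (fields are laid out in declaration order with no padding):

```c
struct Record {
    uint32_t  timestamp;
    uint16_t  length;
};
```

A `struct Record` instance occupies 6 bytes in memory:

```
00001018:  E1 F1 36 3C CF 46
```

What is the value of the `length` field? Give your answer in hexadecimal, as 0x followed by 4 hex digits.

0xCF46

`length` follows `timestamp` (4 bytes), so it starts at byte offset 4 and occupies 2 bytes.
Bytes at offsets 4..5: CF 46.
Big-endian: lowest address holds the most-significant byte.
The bytes are already most-significant first: 0xCF46.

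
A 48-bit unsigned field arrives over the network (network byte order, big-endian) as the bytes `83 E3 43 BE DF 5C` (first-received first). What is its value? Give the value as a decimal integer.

Big-endian: lowest address holds the most-significant byte.
The bytes are already most-significant first: 0x83E343BEDF5C.
0x83E343BEDF5C = 145012117397340.

145012117397340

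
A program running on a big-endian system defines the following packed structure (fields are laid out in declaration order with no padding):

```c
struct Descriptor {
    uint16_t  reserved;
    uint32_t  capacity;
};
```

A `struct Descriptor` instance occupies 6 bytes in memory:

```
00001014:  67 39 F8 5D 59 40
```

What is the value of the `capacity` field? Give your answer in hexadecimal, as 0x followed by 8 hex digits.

0xF85D5940

`capacity` follows `reserved` (2 bytes), so it starts at byte offset 2 and occupies 4 bytes.
Bytes at offsets 2..5: F8 5D 59 40.
Big-endian stores the most-significant byte at the lowest address.
The bytes are already most-significant first: 0xF85D5940.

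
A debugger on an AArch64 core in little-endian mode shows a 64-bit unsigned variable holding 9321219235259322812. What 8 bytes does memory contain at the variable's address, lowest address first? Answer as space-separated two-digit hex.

9321219235259322812 in hexadecimal, padded to 64 bits, is 0x815B9F822F2B91BC.
Split into bytes (most-significant first): 81 5B 9F 82 2F 2B 91 BC.
Little-endian: lowest address holds the least-significant byte.
So at ascending addresses the bytes are BC 91 2B 2F 82 9F 5B 81.

BC 91 2B 2F 82 9F 5B 81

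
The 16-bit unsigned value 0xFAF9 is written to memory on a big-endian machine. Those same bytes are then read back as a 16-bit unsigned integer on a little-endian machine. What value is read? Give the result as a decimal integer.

63994

Stored big-endian, the bytes at ascending addresses are FA F9.
Read back as little-endian, the first byte is least significant, giving 0xF9FA.
0xF9FA = 63994.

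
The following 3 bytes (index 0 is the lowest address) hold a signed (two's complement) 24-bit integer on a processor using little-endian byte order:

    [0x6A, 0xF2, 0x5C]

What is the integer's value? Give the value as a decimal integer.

6091370

Little-endian: lowest address holds the least-significant byte.
Reassemble most-significant byte first: 5C F2 6A → 0x5CF26A.
0x5CF26A = 6091370.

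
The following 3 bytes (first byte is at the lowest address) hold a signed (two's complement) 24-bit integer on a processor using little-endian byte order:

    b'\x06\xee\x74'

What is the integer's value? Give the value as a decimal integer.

7663110

Little-endian stores the least-significant byte at the lowest address.
Reassemble most-significant byte first: 74 EE 06 → 0x74EE06.
0x74EE06 = 7663110.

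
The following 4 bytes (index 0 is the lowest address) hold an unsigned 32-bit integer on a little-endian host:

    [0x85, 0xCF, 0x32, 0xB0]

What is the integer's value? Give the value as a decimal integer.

2956119941

Little-endian: lowest address holds the least-significant byte.
Reassemble most-significant byte first: B0 32 CF 85 → 0xB032CF85.
0xB032CF85 = 2956119941.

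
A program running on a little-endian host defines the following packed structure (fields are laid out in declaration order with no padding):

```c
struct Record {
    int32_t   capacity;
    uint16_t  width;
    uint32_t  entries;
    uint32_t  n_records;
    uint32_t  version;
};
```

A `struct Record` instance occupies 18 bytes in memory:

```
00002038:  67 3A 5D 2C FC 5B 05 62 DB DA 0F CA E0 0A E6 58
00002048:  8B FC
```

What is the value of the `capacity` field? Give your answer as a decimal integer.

744307303

`capacity` is the first field, at byte offset 0, occupying 4 bytes.
Bytes at offsets 0..3: 67 3A 5D 2C.
Little-endian: lowest address holds the least-significant byte.
Reassemble most-significant byte first: 2C 5D 3A 67 → 0x2C5D3A67.
0x2C5D3A67 = 744307303.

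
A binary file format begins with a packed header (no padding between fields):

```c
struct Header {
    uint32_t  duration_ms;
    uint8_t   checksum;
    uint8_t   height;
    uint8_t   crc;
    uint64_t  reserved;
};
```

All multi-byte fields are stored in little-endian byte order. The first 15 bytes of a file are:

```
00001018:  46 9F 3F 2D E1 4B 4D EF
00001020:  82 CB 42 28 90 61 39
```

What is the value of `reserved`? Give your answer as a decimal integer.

`reserved` follows `duration_ms` (4 B), `checksum` (1 B), `height` (1 B), `crc` (1 B), so it starts at offset 4 + 1 + 1 + 1 = 7 and occupies 8 bytes.
Bytes at offsets 7..14: EF 82 CB 42 28 90 61 39.
Little-endian stores the least-significant byte at the lowest address.
Reassemble most-significant byte first: 39 61 90 28 42 CB 82 EF → 0x3961902842CB82EF.
0x3961902842CB82EF = 4134744435496551151.

4134744435496551151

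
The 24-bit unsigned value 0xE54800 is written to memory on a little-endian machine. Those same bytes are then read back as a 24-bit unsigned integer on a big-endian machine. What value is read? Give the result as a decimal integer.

18661

Stored little-endian, the bytes at ascending addresses are 00 48 E5.
Read back as big-endian, the last byte is least significant, giving 0x0048E5.
0x0048E5 = 18661.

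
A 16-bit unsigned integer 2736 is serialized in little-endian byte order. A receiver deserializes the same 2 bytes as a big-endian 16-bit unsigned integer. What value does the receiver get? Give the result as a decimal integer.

2736 in 16-bit hexadecimal is 0x0AB0.
Stored little-endian, the bytes at ascending addresses are B0 0A.
Read back as big-endian, the last byte is least significant, giving 0xB00A.
0xB00A = 45066.

45066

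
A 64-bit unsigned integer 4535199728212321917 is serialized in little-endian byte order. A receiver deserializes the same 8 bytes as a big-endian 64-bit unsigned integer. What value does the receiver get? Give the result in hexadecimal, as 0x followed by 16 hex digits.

4535199728212321917 in 64-bit hexadecimal is 0x3EF0441FD18B267D.
Stored little-endian, the bytes at ascending addresses are 7D 26 8B D1 1F 44 F0 3E.
Read back as big-endian, the last byte is least significant, giving 0x7D268BD11F44F03E.

0x7D268BD11F44F03E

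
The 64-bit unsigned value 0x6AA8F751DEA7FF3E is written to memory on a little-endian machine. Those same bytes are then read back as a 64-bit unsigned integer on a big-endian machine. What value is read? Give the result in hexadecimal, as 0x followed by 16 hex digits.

Stored little-endian, the bytes at ascending addresses are 3E FF A7 DE 51 F7 A8 6A.
Read back as big-endian, the last byte is least significant, giving 0x3EFFA7DE51F7A86A.

0x3EFFA7DE51F7A86A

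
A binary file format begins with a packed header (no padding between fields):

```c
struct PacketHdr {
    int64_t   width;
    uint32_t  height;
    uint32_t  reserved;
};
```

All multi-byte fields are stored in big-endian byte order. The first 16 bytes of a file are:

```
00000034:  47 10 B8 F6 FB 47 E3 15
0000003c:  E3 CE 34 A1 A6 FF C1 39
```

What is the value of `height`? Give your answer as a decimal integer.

`height` follows `width` (8 bytes), so it starts at byte offset 8 and occupies 4 bytes.
Bytes at offsets 8..11: E3 CE 34 A1.
Big-endian: lowest address holds the most-significant byte.
The bytes are already most-significant first: 0xE3CE34A1.
0xE3CE34A1 = 3821941921.

3821941921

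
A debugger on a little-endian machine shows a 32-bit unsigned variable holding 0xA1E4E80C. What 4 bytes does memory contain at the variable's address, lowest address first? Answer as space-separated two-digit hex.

Split into bytes (most-significant first): A1 E4 E8 0C.
In little-endian order the low byte comes first in memory.
So at ascending addresses the bytes are 0C E8 E4 A1.

0C E8 E4 A1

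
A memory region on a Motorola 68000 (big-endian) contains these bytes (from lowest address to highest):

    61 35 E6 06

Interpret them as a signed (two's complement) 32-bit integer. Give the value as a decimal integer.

1630922246

Big-endian stores the most-significant byte at the lowest address.
The bytes are already most-significant first: 0x6135E606.
0x6135E606 = 1630922246.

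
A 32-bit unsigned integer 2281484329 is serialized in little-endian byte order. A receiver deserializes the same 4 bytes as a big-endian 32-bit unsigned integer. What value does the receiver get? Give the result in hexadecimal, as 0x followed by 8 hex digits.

0x29B0FC87

2281484329 in 32-bit hexadecimal is 0x87FCB029.
Stored little-endian, the bytes at ascending addresses are 29 B0 FC 87.
Read back as big-endian, the last byte is least significant, giving 0x29B0FC87.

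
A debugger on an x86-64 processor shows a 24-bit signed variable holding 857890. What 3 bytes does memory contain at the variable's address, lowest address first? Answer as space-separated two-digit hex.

857890 in hexadecimal, padded to 24 bits, is 0x0D1722.
Split into bytes (most-significant first): 0D 17 22.
Little-endian stores the least-significant byte at the lowest address.
So at ascending addresses the bytes are 22 17 0D.

22 17 0D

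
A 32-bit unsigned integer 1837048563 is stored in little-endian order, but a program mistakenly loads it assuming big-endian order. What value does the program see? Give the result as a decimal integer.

1837048563 in 32-bit hexadecimal is 0x6D7F22F3.
Stored little-endian, the bytes at ascending addresses are F3 22 7F 6D.
Read back as big-endian, the last byte is least significant, giving 0xF3227F6D.
0xF3227F6D = 4079124333.

4079124333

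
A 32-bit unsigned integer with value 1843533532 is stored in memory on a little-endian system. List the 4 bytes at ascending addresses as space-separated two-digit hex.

DC 16 E2 6D

1843533532 in hexadecimal, padded to 32 bits, is 0x6DE216DC.
Split into bytes (most-significant first): 6D E2 16 DC.
Little-endian: lowest address holds the least-significant byte.
So at ascending addresses the bytes are DC 16 E2 6D.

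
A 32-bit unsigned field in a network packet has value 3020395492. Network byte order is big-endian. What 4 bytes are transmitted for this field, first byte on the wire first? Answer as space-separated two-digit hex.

B4 07 93 E4

3020395492 in hexadecimal, padded to 32 bits, is 0xB40793E4.
Split into bytes (most-significant first): B4 07 93 E4.
Big-endian stores the most-significant byte at the lowest address.
So the memory order matches the most-significant-first order: B4 07 93 E4.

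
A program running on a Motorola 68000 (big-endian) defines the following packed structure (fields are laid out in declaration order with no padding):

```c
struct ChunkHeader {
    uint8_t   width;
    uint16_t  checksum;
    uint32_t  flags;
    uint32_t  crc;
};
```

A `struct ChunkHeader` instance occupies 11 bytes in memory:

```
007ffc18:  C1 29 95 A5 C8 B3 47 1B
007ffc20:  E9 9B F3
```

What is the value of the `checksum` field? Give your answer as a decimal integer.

10645

`checksum` follows `width` (1 byte), so it starts at byte offset 1 and occupies 2 bytes.
Bytes at offsets 1..2: 29 95.
Big-endian: lowest address holds the most-significant byte.
The bytes are already most-significant first: 0x2995.
0x2995 = 10645.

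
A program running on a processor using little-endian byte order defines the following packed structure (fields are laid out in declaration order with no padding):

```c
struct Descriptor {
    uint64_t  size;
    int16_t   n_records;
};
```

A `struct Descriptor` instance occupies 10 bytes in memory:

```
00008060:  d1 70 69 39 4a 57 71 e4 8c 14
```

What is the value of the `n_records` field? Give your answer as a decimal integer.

`n_records` follows `size` (8 bytes), so it starts at byte offset 8 and occupies 2 bytes.
Bytes at offsets 8..9: 8C 14.
In little-endian order the low byte comes first in memory.
Reassemble most-significant byte first: 14 8C → 0x148C.
0x148C = 5260.

5260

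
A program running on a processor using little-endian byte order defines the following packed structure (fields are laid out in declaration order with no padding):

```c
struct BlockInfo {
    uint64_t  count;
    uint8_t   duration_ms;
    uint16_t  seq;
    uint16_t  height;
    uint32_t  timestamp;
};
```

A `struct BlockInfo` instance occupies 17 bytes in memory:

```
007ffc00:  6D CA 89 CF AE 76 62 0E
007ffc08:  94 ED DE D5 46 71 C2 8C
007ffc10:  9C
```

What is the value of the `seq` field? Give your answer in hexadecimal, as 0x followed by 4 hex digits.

0xDEED

`seq` follows `count` (8 B), `duration_ms` (1 B), so it starts at offset 8 + 1 = 9 and occupies 2 bytes.
Bytes at offsets 9..10: ED DE.
Little-endian: lowest address holds the least-significant byte.
Reassemble most-significant byte first: DE ED → 0xDEED.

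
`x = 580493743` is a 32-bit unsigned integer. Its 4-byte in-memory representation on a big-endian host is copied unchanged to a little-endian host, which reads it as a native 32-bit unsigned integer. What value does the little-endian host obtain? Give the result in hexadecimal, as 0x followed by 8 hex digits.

0xAFA19922

580493743 in 32-bit hexadecimal is 0x2299A1AF.
Stored big-endian, the bytes at ascending addresses are 22 99 A1 AF.
Read back as little-endian, the first byte is least significant, giving 0xAFA19922.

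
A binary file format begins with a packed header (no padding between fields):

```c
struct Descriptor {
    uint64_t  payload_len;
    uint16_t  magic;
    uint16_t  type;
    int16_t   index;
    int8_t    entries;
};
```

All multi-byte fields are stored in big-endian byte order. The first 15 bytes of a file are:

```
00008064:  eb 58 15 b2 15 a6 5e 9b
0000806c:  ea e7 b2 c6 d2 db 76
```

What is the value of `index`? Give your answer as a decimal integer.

`index` follows `payload_len` (8 B), `magic` (2 B), `type` (2 B), so it starts at offset 8 + 2 + 2 = 12 and occupies 2 bytes.
Bytes at offsets 12..13: D2 DB.
Big-endian stores the most-significant byte at the lowest address.
The bytes are already most-significant first: 0xD2DB.
Top bit is set, so as a signed 16-bit value this is 0xD2DB − 2^16 = -11557.

-11557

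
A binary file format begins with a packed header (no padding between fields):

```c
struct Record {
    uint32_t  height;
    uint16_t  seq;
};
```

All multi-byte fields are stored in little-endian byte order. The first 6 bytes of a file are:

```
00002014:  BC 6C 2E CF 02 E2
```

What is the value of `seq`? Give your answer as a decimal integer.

57858

`seq` follows `height` (4 bytes), so it starts at byte offset 4 and occupies 2 bytes.
Bytes at offsets 4..5: 02 E2.
In little-endian order the low byte comes first in memory.
Reassemble most-significant byte first: E2 02 → 0xE202.
0xE202 = 57858.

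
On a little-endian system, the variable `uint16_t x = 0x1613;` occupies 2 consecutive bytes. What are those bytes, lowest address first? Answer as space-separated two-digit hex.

13 16

Split into bytes (most-significant first): 16 13.
Little-endian stores the least-significant byte at the lowest address.
So at ascending addresses the bytes are 13 16.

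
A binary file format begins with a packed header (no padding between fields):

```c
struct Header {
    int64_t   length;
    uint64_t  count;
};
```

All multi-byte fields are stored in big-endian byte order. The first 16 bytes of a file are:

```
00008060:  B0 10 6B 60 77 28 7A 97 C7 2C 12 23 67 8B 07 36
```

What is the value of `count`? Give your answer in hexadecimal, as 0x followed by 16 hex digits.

0xC72C1223678B0736

`count` follows `length` (8 bytes), so it starts at byte offset 8 and occupies 8 bytes.
Bytes at offsets 8..15: C7 2C 12 23 67 8B 07 36.
Big-endian stores the most-significant byte at the lowest address.
The bytes are already most-significant first: 0xC72C1223678B0736.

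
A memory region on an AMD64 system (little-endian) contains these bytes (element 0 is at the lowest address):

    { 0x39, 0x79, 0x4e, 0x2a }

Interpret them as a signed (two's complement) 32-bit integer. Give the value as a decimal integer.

Little-endian: lowest address holds the least-significant byte.
Reassemble most-significant byte first: 2A 4E 79 39 → 0x2A4E7939.
0x2A4E7939 = 709785913.

709785913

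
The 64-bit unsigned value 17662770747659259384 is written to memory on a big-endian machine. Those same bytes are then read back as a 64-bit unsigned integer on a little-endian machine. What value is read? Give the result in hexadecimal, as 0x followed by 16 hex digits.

17662770747659259384 in 64-bit hexadecimal is 0xF51EC469E3640DF8.
Stored big-endian, the bytes at ascending addresses are F5 1E C4 69 E3 64 0D F8.
Read back as little-endian, the first byte is least significant, giving 0xF80D64E369C41EF5.

0xF80D64E369C41EF5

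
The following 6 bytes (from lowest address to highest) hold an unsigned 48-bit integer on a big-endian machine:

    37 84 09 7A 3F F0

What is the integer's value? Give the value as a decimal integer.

61040234217456

Big-endian stores the most-significant byte at the lowest address.
The bytes are already most-significant first: 0x3784097A3FF0.
0x3784097A3FF0 = 61040234217456.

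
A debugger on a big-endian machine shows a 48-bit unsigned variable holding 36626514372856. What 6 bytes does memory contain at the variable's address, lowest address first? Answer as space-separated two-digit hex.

21 4F C6 60 E8 F8

36626514372856 in hexadecimal, padded to 48 bits, is 0x214FC660E8F8.
Split into bytes (most-significant first): 21 4F C6 60 E8 F8.
Big-endian stores the most-significant byte at the lowest address.
So the memory order matches the most-significant-first order: 21 4F C6 60 E8 F8.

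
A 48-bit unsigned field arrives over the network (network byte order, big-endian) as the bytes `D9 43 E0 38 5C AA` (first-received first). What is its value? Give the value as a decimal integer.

Big-endian stores the most-significant byte at the lowest address.
The bytes are already most-significant first: 0xD943E0385CAA.
0xD943E0385CAA = 238885547826346.

238885547826346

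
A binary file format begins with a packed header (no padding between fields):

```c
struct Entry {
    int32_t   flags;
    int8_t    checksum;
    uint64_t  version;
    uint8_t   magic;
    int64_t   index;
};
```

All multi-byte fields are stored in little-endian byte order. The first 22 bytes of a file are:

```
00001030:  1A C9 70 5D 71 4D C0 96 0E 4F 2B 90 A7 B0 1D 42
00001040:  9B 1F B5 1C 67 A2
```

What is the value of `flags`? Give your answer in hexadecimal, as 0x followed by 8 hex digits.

0x5D70C91A

`flags` is the first field, at byte offset 0, occupying 4 bytes.
Bytes at offsets 0..3: 1A C9 70 5D.
Little-endian: lowest address holds the least-significant byte.
Reassemble most-significant byte first: 5D 70 C9 1A → 0x5D70C91A.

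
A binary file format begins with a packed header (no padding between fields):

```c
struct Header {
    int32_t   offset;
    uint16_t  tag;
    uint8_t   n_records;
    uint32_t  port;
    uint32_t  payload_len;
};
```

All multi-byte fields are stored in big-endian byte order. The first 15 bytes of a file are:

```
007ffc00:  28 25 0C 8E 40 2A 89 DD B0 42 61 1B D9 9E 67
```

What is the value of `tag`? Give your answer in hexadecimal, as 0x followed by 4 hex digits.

0x402A

`tag` follows `offset` (4 bytes), so it starts at byte offset 4 and occupies 2 bytes.
Bytes at offsets 4..5: 40 2A.
Big-endian stores the most-significant byte at the lowest address.
The bytes are already most-significant first: 0x402A.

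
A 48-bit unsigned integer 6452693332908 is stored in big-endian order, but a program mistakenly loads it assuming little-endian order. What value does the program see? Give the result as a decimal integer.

189612041625093

6452693332908 in 48-bit hexadecimal is 0x05DE627E73AC.
Stored big-endian, the bytes at ascending addresses are 05 DE 62 7E 73 AC.
Read back as little-endian, the first byte is least significant, giving 0xAC737E62DE05.
0xAC737E62DE05 = 189612041625093.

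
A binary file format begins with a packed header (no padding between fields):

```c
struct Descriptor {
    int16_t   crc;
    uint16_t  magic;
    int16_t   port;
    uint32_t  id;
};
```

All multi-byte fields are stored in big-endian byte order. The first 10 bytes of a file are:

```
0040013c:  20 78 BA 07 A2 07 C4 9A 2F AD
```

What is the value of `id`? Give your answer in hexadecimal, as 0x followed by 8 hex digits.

0xC49A2FAD

`id` follows `crc` (2 B), `magic` (2 B), `port` (2 B), so it starts at offset 2 + 2 + 2 = 6 and occupies 4 bytes.
Bytes at offsets 6..9: C4 9A 2F AD.
Big-endian stores the most-significant byte at the lowest address.
The bytes are already most-significant first: 0xC49A2FAD.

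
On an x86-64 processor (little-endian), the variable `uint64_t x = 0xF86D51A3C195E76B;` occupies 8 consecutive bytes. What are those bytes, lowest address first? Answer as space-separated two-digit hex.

Split into bytes (most-significant first): F8 6D 51 A3 C1 95 E7 6B.
Little-endian stores the least-significant byte at the lowest address.
So at ascending addresses the bytes are 6B E7 95 C1 A3 51 6D F8.

6B E7 95 C1 A3 51 6D F8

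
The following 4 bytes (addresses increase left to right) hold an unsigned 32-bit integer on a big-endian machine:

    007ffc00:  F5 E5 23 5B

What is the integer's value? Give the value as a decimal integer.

4125434715

Big-endian stores the most-significant byte at the lowest address.
The bytes are already most-significant first: 0xF5E5235B.
0xF5E5235B = 4125434715.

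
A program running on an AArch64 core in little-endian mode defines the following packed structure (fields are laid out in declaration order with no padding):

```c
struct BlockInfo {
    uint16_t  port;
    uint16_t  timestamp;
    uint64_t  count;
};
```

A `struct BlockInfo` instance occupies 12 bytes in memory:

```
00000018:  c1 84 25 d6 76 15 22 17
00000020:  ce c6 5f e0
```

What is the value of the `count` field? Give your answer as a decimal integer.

16167859775737042294

`count` follows `port` (2 B), `timestamp` (2 B), so it starts at offset 2 + 2 = 4 and occupies 8 bytes.
Bytes at offsets 4..11: 76 15 22 17 CE C6 5F E0.
In little-endian order the low byte comes first in memory.
Reassemble most-significant byte first: E0 5F C6 CE 17 22 15 76 → 0xE05FC6CE17221576.
0xE05FC6CE17221576 = 16167859775737042294.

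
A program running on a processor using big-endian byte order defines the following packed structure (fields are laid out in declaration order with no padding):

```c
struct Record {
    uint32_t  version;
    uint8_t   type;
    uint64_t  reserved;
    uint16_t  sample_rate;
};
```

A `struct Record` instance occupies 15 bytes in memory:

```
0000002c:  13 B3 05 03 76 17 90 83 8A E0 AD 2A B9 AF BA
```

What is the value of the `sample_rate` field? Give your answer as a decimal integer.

44986

`sample_rate` follows `version` (4 B), `type` (1 B), `reserved` (8 B), so it starts at offset 4 + 1 + 8 = 13 and occupies 2 bytes.
Bytes at offsets 13..14: AF BA.
Big-endian: lowest address holds the most-significant byte.
The bytes are already most-significant first: 0xAFBA.
0xAFBA = 44986.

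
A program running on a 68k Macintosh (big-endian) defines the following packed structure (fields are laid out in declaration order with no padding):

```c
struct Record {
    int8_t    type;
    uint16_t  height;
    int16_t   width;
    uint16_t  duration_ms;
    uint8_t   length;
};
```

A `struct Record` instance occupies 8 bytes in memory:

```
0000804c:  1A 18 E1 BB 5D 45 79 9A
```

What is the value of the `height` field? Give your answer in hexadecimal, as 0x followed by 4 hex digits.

0x18E1

`height` follows `type` (1 byte), so it starts at byte offset 1 and occupies 2 bytes.
Bytes at offsets 1..2: 18 E1.
In big-endian order the high byte comes first in memory.
The bytes are already most-significant first: 0x18E1.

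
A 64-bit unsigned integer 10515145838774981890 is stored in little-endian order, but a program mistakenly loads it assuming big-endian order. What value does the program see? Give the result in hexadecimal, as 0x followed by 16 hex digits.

0x02159CC16D4DED91

10515145838774981890 in 64-bit hexadecimal is 0x91ED4D6DC19C1502.
Stored little-endian, the bytes at ascending addresses are 02 15 9C C1 6D 4D ED 91.
Read back as big-endian, the last byte is least significant, giving 0x02159CC16D4DED91.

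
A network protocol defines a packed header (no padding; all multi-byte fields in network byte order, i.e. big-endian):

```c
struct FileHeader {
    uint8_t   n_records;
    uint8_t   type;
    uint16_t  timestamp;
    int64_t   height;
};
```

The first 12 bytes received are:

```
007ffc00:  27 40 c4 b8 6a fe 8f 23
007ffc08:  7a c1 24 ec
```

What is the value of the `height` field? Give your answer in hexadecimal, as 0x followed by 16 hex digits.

0x6AFE8F237AC124EC

`height` follows `n_records` (1 B), `type` (1 B), `timestamp` (2 B), so it starts at offset 1 + 1 + 2 = 4 and occupies 8 bytes.
Bytes at offsets 4..11: 6A FE 8F 23 7A C1 24 EC.
Big-endian: lowest address holds the most-significant byte.
The bytes are already most-significant first: 0x6AFE8F237AC124EC.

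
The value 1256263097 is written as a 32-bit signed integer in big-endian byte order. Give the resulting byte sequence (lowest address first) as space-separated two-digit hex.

1256263097 in hexadecimal, padded to 32 bits, is 0x4AE10DB9.
Split into bytes (most-significant first): 4A E1 0D B9.
Big-endian: lowest address holds the most-significant byte.
So the memory order matches the most-significant-first order: 4A E1 0D B9.

4A E1 0D B9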